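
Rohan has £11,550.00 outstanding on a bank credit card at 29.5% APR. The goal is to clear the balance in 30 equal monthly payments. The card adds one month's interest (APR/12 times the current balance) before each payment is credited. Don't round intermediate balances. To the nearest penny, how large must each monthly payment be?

£548.77

Monthly rate r = 29.5%/12 = 2.45833% = 0.0245833.
Level-payment amortization: P = B₀·r / (1 − (1+r)^(−n)) = 11550.00·0.0245833 / (1 − 1.02458^(−30)).
Denominator 1 − (1+r)^(−30) = 0.517406588.
P = 283.938 / 0.517406588 ≈ 548.77.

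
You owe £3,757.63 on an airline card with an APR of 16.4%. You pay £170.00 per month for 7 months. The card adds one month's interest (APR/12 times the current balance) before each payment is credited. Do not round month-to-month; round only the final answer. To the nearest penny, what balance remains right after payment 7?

£2,892.27

Monthly rate r = 16.4%/12 = 1.36667% = 0.0136667.
Each month: B ← B·(1+r) − £170.00.
Month 1: interest £51.35; balance after payment £3,638.98.
Month 2: interest £49.73; balance after payment £3,518.72.
Month 3: interest £48.09; balance after payment £3,396.81.
Month 4: interest £46.42; balance after payment £3,273.23.
Month 5: interest £44.73; balance after payment £3,147.96.
Month 6: interest £43.02; balance after payment £3,020.99.
Month 7: interest £41.29; balance after payment £2,892.27.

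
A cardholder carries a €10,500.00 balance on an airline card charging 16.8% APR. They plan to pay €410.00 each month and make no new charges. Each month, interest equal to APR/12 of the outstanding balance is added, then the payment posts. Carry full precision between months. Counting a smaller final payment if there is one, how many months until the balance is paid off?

32 months

Monthly rate r = 16.8%/12 = 1.4% = 0.014.
Recurrence: B ← B·(1+r) − €410.00.
Month 1: interest €147.00; balance after payment €10,237.00.
Month 2: interest €143.32; balance after payment €9,970.32.
Closed form: n = −ln(1 − rB₀/P)/ln(1+r) = −ln(0.64146)/ln(1.014) ≈ 31.936, so the balance reaches zero during payment 32.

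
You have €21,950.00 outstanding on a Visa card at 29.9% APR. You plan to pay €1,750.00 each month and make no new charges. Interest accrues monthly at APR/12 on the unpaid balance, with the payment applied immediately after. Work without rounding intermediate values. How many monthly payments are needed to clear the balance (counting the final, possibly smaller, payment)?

Monthly rate r = 29.9%/12 = 2.49167% = 0.0249167.
Recurrence: B ← B·(1+r) − €1,750.00.
Month 1: interest €546.92; balance after payment €20,746.92.
Month 2: interest €516.94; balance after payment €19,513.86.
Closed form: n = −ln(1 − rB₀/P)/ln(1+r) = −ln(0.68747)/ln(1.02492) ≈ 15.226, so the balance reaches zero during payment 16.

16 months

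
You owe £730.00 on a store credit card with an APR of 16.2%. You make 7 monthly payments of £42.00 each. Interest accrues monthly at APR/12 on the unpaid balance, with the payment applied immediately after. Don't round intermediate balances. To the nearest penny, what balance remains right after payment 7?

Monthly rate r = 16.2%/12 = 1.35% = 0.0135.
Each month: B ← B·(1+r) − £42.00.
Month 1: interest £9.86; balance after payment £697.86.
Month 2: interest £9.42; balance after payment £665.28.
Month 3: interest £8.98; balance after payment £632.26.
Month 4: interest £8.54; balance after payment £598.79.
Month 5: interest £8.08; balance after payment £564.88.
Month 6: interest £7.63; balance after payment £530.50.
Month 7: interest £7.16; balance after payment £495.66.

£495.66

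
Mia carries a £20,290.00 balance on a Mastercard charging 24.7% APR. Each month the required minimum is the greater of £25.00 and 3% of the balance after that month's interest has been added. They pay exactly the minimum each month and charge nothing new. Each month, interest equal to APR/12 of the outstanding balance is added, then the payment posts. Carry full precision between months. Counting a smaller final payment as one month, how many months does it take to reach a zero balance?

Monthly rate r = 24.7%/12 = 2.05833% = 0.0205833.
While 3% of the post-interest balance exceeds £25.00, each month B ← (B·(1+r))·(1 − 0.03), i.e. B shrinks by the factor (1+r)·0.97 = 0.98997.
This holds for months 1–319. Entering month 320 the balance is £813.07; 3% of the post-interest balance is now below £25.00, so the flat £25.00 minimum applies from here.
From month 320 a fixed £25.00 at rate r clears £813.07 in 55 more payments. Total: 319 + 55 = 374 months.

374 months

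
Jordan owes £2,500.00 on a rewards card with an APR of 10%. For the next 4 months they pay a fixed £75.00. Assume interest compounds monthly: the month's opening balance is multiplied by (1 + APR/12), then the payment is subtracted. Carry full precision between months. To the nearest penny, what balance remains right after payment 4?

£2,280.61

Monthly rate r = 10%/12 = 0.833333% = 0.00833333.
Each month: B ← B·(1+r) − £75.00.
Month 1: interest £20.83; balance after payment £2,445.83.
Month 2: interest £20.38; balance after payment £2,391.22.
Month 3: interest £19.93; balance after payment £2,336.14.
Month 4: interest £19.47; balance after payment £2,280.61.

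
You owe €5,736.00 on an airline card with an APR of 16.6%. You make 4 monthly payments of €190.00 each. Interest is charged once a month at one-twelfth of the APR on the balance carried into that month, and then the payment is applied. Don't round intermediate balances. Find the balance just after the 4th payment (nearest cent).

Monthly rate r = 16.6%/12 = 1.38333% = 0.0138333.
Each month: B ← B·(1+r) − €190.00.
Month 1: interest €79.35; balance after payment €5,625.35.
Month 2: interest €77.82; balance after payment €5,513.17.
Month 3: interest €76.27; balance after payment €5,399.43.
Month 4: interest €74.69; balance after payment €5,284.12.

€5,284.12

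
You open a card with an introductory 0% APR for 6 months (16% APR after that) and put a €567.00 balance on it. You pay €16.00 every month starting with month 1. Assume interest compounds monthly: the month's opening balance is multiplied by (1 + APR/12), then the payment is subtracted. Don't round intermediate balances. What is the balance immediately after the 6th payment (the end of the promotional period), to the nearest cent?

€471.00

Promo months 1–6 at r₀ = 0%/12 = 0; months 7+ at r₁ = 16%/12 = 0.0133333.
After month 6 (no interest yet): B = €567.00 − 6·€16.00 = €471.00.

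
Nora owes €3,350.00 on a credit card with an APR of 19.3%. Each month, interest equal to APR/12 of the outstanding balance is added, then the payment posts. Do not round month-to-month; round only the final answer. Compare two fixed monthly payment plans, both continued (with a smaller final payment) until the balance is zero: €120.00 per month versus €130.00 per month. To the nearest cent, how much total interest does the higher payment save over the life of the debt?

€121.76

Monthly rate r = 19.3%/12 = 1.60833% = 0.0160833.
At €120.00/mo: n = ⌈−ln(1 − rB₀/P)/ln(1+r)⌉ = 38 payments (last €42.78); total interest = total paid − €3,350.00 = €1,132.78.
At €130.00/mo: 34 payments (last €71.02); total interest €1,011.02.
Interest saved = €1,132.78 − €1,011.02 = €121.76.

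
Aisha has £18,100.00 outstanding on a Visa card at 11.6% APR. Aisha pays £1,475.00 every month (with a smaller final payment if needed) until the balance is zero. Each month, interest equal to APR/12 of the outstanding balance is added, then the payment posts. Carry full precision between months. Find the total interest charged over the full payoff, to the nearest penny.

Monthly rate r = 11.6%/12 = 0.966667% = 0.00966667.
Payoff takes n = ⌈−ln(1 − rB₀/P)/ln(1+r)⌉ = ⌈13.125⌉ = 14 payments; the last is £185.52.
Total paid = 13·£1,475.00 + £185.52 = £19,360.52.
Total interest = total paid − principal = £19,360.52 − £18,100.00 = £1,260.52.

£1,260.52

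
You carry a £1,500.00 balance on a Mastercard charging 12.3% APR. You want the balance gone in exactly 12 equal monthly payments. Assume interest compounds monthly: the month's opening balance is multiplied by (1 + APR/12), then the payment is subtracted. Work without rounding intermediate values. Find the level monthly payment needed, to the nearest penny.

£133.48

Monthly rate r = 12.3%/12 = 1.025% = 0.01025.
Level-payment amortization: P = B₀·r / (1 − (1+r)^(−n)) = 1500.00·0.01025 / (1 − 1.01025^(−12)).
Denominator 1 − (1+r)^(−12) = 0.115182526.
P = 15.375 / 0.115182526 ≈ 133.48.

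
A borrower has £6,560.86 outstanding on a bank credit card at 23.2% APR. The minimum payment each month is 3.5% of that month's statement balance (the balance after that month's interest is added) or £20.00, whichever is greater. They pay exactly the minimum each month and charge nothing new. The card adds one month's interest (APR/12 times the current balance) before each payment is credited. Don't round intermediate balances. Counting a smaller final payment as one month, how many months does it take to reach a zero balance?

191 months

Monthly rate r = 23.2%/12 = 1.93333% = 0.0193333.
While 3.5% of the post-interest balance exceeds £20.00, each month B ← (B·(1+r))·(1 − 0.035), i.e. B shrinks by the factor (1+r)·0.965 = 0.98366.
This holds for months 1–150. Entering month 151 the balance is £553.98; 3.5% of the post-interest balance is now below £20.00, so the flat £20.00 minimum applies from here.
From month 151 a fixed £20.00 at rate r clears £553.98 in 41 more payments. Total: 150 + 41 = 191 months.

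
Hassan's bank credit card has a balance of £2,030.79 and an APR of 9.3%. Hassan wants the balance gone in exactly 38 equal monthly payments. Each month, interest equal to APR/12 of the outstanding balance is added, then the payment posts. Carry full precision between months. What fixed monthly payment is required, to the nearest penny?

Monthly rate r = 9.3%/12 = 0.775% = 0.00775.
Level-payment amortization: P = B₀·r / (1 − (1+r)^(−n)) = 2030.79·0.00775 / (1 − 1.00775^(−38)).
Denominator 1 − (1+r)^(−38) = 0.254249865.
P = 15.7386 / 0.254249865 ≈ 61.90.

£61.90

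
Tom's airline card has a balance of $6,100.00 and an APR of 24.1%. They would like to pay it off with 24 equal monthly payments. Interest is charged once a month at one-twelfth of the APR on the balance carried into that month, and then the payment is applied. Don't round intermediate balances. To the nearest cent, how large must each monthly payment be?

Monthly rate r = 24.1%/12 = 2.00833% = 0.0200833.
Level-payment amortization: P = B₀·r / (1 − (1+r)^(−n)) = 6100.00·0.0200833 / (1 − 1.02008^(−24)).
Denominator 1 − (1+r)^(−24) = 0.37949633.
P = 122.508 / 0.37949633 ≈ 322.82.

$322.82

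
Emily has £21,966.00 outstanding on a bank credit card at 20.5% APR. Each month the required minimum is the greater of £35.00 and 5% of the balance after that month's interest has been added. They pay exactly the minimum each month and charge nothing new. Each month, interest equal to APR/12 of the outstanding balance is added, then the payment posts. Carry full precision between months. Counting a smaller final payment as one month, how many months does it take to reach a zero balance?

125 months

Monthly rate r = 20.5%/12 = 1.70833% = 0.0170833.
While 5% of the post-interest balance exceeds £35.00, each month B ← (B·(1+r))·(1 − 0.05), i.e. B shrinks by the factor (1+r)·0.95 = 0.96623.
This holds for months 1–101. Entering month 102 the balance is £683.67; 5% of the post-interest balance is now below £35.00, so the flat £35.00 minimum applies from here.
From month 102 a fixed £35.00 at rate r clears £683.67 in 24 more payments. Total: 101 + 24 = 125 months.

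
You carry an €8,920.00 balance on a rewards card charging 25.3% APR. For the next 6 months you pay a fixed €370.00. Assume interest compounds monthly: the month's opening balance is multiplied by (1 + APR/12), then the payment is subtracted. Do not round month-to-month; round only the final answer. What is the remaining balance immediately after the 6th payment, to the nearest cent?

€7,769.20

Monthly rate r = 25.3%/12 = 2.10833% = 0.0210833.
Each month: B ← B·(1+r) − €370.00.
Month 1: interest €188.06; balance after payment €8,738.06.
Month 2: interest €184.23; balance after payment €8,552.29.
Month 3: interest €180.31; balance after payment €8,362.60.
Month 4: interest €176.31; balance after payment €8,168.91.
Month 5: interest €172.23; balance after payment €7,971.14.
Month 6: interest €168.06; balance after payment €7,769.20.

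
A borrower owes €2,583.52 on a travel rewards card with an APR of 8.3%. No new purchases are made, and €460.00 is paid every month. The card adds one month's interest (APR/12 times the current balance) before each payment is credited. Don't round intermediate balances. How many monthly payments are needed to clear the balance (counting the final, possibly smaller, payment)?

6 payments

Monthly rate r = 8.3%/12 = 0.691667% = 0.00691667.
Recurrence: B ← B·(1+r) − €460.00.
Month 1: interest €17.87; balance after payment €2,141.39.
Month 2: interest €14.81; balance after payment €1,696.20.
Month 3: interest €11.73; balance after payment €1,247.93.
Month 4: interest €8.63; balance after payment €796.56.
Month 5: interest €5.51; balance after payment €342.07.
Month 6: interest €2.37; balance after payment €0.00.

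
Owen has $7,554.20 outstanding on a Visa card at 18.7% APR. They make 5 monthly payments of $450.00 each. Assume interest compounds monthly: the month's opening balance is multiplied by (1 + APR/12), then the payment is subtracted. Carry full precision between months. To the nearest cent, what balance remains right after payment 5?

Monthly rate r = 18.7%/12 = 1.55833% = 0.0155833.
Each month: B ← B·(1+r) − $450.00.
Month 1: interest $117.72; balance after payment $7,221.92.
Month 2: interest $112.54; balance after payment $6,884.46.
Month 3: interest $107.28; balance after payment $6,541.74.
Month 4: interest $101.94; balance after payment $6,193.69.
Month 5: interest $96.52; balance after payment $5,840.20.

$5,840.20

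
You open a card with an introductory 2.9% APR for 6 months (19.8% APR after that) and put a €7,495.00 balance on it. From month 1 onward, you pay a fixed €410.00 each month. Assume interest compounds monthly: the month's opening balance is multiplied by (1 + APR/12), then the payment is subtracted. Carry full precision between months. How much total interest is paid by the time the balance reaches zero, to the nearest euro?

Promo months 1–6 at r₀ = 2.9%/12 = 0.00241667; months 7+ at r₁ = 19.8%/12 = 0.0165.
After month 6: iterate B ← B·(1+r₀) − €410.00 for 6 months → €5,129.43.
Then at r₁ with €410.00/mo: n₂ = −ln(1 − r₁·B/P)/ln(1+r₁) ≈ 14.13 → 15 more payments.
Total paid = 20·€410.00 + €52.89 = €8,252.89; interest = €8,252.89 − €7,495.00 = €757.89.

€758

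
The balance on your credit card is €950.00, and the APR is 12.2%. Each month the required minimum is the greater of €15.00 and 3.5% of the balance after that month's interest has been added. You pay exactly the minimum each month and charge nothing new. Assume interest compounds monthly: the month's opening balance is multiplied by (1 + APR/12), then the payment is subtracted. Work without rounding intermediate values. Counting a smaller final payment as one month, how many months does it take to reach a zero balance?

Monthly rate r = 12.2%/12 = 1.01667% = 0.0101667.
While 3.5% of the post-interest balance exceeds €15.00, each month B ← (B·(1+r))·(1 − 0.035), i.e. B shrinks by the factor (1+r)·0.965 = 0.97481.
This holds for months 1–32. Entering month 33 the balance is €419.93; 3.5% of the post-interest balance is now below €15.00, so the flat €15.00 minimum applies from here.
From month 33 a fixed €15.00 at rate r clears €419.93 in 34 more payments. Total: 32 + 34 = 66 months.

66 months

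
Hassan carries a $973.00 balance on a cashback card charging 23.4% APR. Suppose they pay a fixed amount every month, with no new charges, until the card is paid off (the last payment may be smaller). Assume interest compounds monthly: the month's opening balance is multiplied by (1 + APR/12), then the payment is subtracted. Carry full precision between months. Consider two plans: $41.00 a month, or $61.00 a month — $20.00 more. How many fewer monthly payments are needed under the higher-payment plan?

13 fewer payments

Monthly rate r = 23.4%/12 = 1.95% = 0.0195.
At $41.00/mo: n = ⌈−ln(1 − rB₀/P)/ln(1+r)⌉ = 33 payments (last $7.13); total interest = total paid − $973.00 = $346.13.
At $61.00/mo: 20 payments (last $17.94); total interest $203.94.
Payments saved = 33 − 20 = 13.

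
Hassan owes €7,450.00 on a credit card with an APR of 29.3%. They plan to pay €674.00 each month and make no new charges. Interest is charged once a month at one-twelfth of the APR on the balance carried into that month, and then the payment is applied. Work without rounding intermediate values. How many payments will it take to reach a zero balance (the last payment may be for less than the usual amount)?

14 payments

Monthly rate r = 29.3%/12 = 2.44167% = 0.0244167.
Recurrence: B ← B·(1+r) − €674.00.
Month 1: interest €181.90; balance after payment €6,957.90.
Month 2: interest €169.89; balance after payment €6,453.79.
Closed form: n = −ln(1 − rB₀/P)/ln(1+r) = −ln(0.73011)/ln(1.02442) ≈ 13.040, so the balance reaches zero during payment 14.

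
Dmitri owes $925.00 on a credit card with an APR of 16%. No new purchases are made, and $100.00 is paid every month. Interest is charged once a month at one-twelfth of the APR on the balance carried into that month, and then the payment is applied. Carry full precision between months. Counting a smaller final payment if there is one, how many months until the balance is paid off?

10 payments

Monthly rate r = 16%/12 = 1.33333% = 0.0133333.
Recurrence: B ← B·(1+r) − $100.00.
Month 1: interest $12.33; balance after payment $837.33.
Month 2: interest $11.16; balance after payment $748.50.
Closed form: n = −ln(1 − rB₀/P)/ln(1+r) = −ln(0.87667)/ln(1.01333) ≈ 9.938, so the balance reaches zero during payment 10.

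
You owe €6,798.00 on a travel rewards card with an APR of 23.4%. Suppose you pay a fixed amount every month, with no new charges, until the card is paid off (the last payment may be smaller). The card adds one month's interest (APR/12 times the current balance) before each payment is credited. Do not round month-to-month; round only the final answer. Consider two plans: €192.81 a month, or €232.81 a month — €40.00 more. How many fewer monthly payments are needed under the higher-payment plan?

17 fewer payments

Monthly rate r = 23.4%/12 = 1.95% = 0.0195.
At €192.81/mo: n = ⌈−ln(1 − rB₀/P)/ln(1+r)⌉ = 61 payments (last €45.07); total interest = total paid − €6,798.00 = €4,815.67.
At €232.81/mo: 44 payments (last €146.83); total interest €3,359.66.
Payments saved = 61 − 44 = 17.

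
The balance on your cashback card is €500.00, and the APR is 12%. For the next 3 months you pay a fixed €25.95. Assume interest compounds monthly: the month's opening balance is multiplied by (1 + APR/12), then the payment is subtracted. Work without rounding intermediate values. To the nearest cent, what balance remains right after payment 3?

Monthly rate r = 12%/12 = 1% = 0.01.
Each month: B ← B·(1+r) − €25.95.
Month 1: interest €5.00; balance after payment €479.05.
Month 2: interest €4.79; balance after payment €457.89.
Month 3: interest €4.58; balance after payment €436.52.

€436.52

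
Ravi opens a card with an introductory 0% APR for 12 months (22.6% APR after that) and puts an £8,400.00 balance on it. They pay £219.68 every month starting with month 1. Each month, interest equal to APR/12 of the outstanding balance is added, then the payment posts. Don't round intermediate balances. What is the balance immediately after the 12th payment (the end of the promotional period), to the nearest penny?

Promo months 1–12 at r₀ = 0%/12 = 0; months 13+ at r₁ = 22.6%/12 = 0.0188333.
After month 12 (no interest yet): B = £8,400.00 − 12·£219.68 = £5,763.84.

£5,763.84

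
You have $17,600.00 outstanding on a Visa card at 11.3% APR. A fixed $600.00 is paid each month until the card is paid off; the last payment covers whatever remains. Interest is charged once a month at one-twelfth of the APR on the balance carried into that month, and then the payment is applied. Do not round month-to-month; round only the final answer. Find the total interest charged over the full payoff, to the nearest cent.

Monthly rate r = 11.3%/12 = 0.941667% = 0.00941667.
Payoff takes n = ⌈−ln(1 − rB₀/P)/ln(1+r)⌉ = ⌈34.491⌉ = 35 payments; the last is $295.32.
Total paid = 34·$600.00 + $295.32 = $20,695.32.
Total interest = total paid − principal = $20,695.32 − $17,600.00 = $3,095.32.

$3,095.32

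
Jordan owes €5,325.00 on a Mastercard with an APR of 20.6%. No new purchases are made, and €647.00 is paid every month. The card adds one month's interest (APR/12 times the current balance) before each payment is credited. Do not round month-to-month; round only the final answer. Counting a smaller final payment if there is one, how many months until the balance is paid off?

9 payments

Monthly rate r = 20.6%/12 = 1.71667% = 0.0171667.
Recurrence: B ← B·(1+r) − €647.00.
Month 1: interest €91.41; balance after payment €4,769.41.
Month 2: interest €81.87; balance after payment €4,204.29.
Closed form: n = −ln(1 − rB₀/P)/ln(1+r) = −ln(0.85871)/ln(1.01717) ≈ 8.949, so the balance reaches zero during payment 9.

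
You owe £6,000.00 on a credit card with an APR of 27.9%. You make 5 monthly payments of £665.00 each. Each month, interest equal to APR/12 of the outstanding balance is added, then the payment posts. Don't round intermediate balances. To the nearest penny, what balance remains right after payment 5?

Monthly rate r = 27.9%/12 = 2.325% = 0.02325.
Each month: B ← B·(1+r) − £665.00.
Month 1: interest £139.50; balance after payment £5,474.50.
Month 2: interest £127.28; balance after payment £4,936.78.
Month 3: interest £114.78; balance after payment £4,386.56.
Month 4: interest £101.99; balance after payment £3,823.55.
Month 5: interest £88.90; balance after payment £3,247.45.

£3,247.45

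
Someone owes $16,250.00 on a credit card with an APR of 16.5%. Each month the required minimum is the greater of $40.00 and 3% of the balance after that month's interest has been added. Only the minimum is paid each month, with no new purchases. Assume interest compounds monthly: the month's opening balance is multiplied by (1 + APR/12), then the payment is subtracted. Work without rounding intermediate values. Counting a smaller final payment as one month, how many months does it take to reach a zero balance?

194 months

Monthly rate r = 16.5%/12 = 1.375% = 0.01375.
While 3% of the post-interest balance exceeds $40.00, each month B ← (B·(1+r))·(1 − 0.03), i.e. B shrinks by the factor (1+r)·0.97 = 0.98334.
This holds for months 1–150. Entering month 151 the balance is $1,306.90; 3% of the post-interest balance is now below $40.00, so the flat $40.00 minimum applies from here.
From month 151 a fixed $40.00 at rate r clears $1,306.90 in 44 more payments. Total: 150 + 44 = 194 months.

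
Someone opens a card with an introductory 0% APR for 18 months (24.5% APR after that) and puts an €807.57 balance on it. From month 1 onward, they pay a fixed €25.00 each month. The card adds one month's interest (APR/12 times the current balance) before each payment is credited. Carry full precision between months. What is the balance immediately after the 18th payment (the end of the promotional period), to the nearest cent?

€357.57

Promo months 1–18 at r₀ = 0%/12 = 0; months 19+ at r₁ = 24.5%/12 = 0.0204167.
After month 18 (no interest yet): B = €807.57 − 18·€25.00 = €357.57.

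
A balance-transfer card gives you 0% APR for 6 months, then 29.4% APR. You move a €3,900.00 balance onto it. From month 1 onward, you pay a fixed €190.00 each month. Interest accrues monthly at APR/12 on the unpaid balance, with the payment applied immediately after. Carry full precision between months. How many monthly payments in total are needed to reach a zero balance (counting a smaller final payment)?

25 months

Promo months 1–6 at r₀ = 0%/12 = 0; months 7+ at r₁ = 29.4%/12 = 0.0245.
After month 6 (no interest yet): B = €3,900.00 − 6·€190.00 = €2,760.00.
Then at r₁ with €190.00/mo: n₂ = −ln(1 − r₁·B/P)/ln(1+r₁) ≈ 18.17 → 19 more payments.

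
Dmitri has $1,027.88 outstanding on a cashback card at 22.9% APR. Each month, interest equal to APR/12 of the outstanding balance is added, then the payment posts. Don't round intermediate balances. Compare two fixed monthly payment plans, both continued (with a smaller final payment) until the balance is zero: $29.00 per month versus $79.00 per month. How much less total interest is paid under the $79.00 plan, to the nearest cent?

Monthly rate r = 22.9%/12 = 1.90833% = 0.0190833.
At $29.00/mo: n = ⌈−ln(1 − rB₀/P)/ln(1+r)⌉ = 60 payments (last $19.87); total interest = total paid − $1,027.88 = $702.99.
At $79.00/mo: 16 payments (last $7.84); total interest $164.96.
Interest saved = $702.99 − $164.96 = $538.03.

$538.03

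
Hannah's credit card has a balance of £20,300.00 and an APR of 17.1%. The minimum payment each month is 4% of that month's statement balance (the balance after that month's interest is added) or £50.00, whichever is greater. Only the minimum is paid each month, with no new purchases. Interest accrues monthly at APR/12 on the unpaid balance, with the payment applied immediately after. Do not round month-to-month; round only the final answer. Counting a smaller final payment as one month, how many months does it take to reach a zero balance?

136 months

Monthly rate r = 17.1%/12 = 1.425% = 0.01425.
While 4% of the post-interest balance exceeds £50.00, each month B ← (B·(1+r))·(1 − 0.04), i.e. B shrinks by the factor (1+r)·0.96 = 0.97368.
This holds for months 1–106. Entering month 107 the balance is £1,201.21; 4% of the post-interest balance is now below £50.00, so the flat £50.00 minimum applies from here.
From month 107 a fixed £50.00 at rate r clears £1,201.21 in 30 more payments. Total: 106 + 30 = 136 months.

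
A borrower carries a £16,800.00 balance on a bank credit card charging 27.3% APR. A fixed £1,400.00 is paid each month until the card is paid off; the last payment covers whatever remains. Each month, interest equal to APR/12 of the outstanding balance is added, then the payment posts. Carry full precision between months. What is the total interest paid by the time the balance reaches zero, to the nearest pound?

£3,045

Monthly rate r = 27.3%/12 = 2.275% = 0.02275.
Payoff takes n = ⌈−ln(1 − rB₀/P)/ln(1+r)⌉ = ⌈14.173⌉ = 15 payments; the last is £244.84.
Total paid = 14·£1,400.00 + £244.84 = £19,844.84.
Total interest = total paid − principal = £19,844.84 − £16,800.00 = £3,044.84.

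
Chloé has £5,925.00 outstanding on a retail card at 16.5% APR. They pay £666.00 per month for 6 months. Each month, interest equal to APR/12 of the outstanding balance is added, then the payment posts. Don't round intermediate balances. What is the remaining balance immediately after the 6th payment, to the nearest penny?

£2,295.02

Monthly rate r = 16.5%/12 = 1.375% = 0.01375.
Each month: B ← B·(1+r) − £666.00.
Month 1: interest £81.47; balance after payment £5,340.47.
Month 2: interest £73.43; balance after payment £4,747.90.
Month 3: interest £65.28; balance after payment £4,147.18.
Month 4: interest £57.02; balance after payment £3,538.21.
Month 5: interest £48.65; balance after payment £2,920.86.
Month 6: interest £40.16; balance after payment £2,295.02.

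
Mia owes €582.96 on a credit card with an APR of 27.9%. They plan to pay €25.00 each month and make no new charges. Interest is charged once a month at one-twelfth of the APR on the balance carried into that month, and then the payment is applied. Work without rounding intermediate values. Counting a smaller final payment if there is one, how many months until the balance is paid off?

34 months

Monthly rate r = 27.9%/12 = 2.325% = 0.02325.
Recurrence: B ← B·(1+r) − €25.00.
Month 1: interest €13.55; balance after payment €571.51.
Month 2: interest €13.29; balance after payment €559.80.
Closed form: n = −ln(1 − rB₀/P)/ln(1+r) = −ln(0.45785)/ln(1.02325) ≈ 33.990, so the balance reaches zero during payment 34.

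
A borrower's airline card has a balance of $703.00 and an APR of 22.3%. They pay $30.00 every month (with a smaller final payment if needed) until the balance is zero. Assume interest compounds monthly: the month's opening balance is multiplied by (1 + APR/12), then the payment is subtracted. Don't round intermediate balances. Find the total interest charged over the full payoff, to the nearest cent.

Monthly rate r = 22.3%/12 = 1.85833% = 0.0185833.
Payoff takes n = ⌈−ln(1 − rB₀/P)/ln(1+r)⌉ = ⌈31.052⌉ = 32 payments; the last is $1.59.
Total paid = 31·$30.00 + $1.59 = $931.59.
Total interest = total paid − principal = $931.59 − $703.00 = $228.59.

$228.59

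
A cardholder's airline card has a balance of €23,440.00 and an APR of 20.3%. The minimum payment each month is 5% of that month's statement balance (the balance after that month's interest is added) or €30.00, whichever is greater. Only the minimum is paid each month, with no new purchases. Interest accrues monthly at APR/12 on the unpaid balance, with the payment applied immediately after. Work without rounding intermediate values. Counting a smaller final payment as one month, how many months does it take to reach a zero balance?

131 months

Monthly rate r = 20.3%/12 = 1.69167% = 0.0169167.
While 5% of the post-interest balance exceeds €30.00, each month B ← (B·(1+r))·(1 − 0.05), i.e. B shrinks by the factor (1+r)·0.95 = 0.96607.
This holds for months 1–107. Entering month 108 the balance is €583.33; 5% of the post-interest balance is now below €30.00, so the flat €30.00 minimum applies from here.
From month 108 a fixed €30.00 at rate r clears €583.33 in 24 more payments. Total: 107 + 24 = 131 months.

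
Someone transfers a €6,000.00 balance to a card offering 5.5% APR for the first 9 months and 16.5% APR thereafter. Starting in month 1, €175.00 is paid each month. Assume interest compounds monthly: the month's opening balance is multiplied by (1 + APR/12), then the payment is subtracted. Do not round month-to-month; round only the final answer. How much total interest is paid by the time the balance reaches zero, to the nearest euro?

Promo months 1–9 at r₀ = 5.5%/12 = 0.00458333; months 10+ at r₁ = 16.5%/12 = 0.01375.
After month 9: iterate B ← B·(1+r₀) − €175.00 for 9 months → €4,647.90.
Then at r₁ with €175.00/mo: n₂ = −ln(1 − r₁·B/P)/ln(1+r₁) ≈ 33.28 → 34 more payments.
Total paid = 42·€175.00 + €48.60 = €7,398.60; interest = €7,398.60 − €6,000.00 = €1,398.60.

€1,399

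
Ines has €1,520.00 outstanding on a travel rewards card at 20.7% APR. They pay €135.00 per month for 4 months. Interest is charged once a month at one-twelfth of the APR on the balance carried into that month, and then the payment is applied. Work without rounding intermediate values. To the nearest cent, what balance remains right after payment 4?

Monthly rate r = 20.7%/12 = 1.725% = 0.01725.
Each month: B ← B·(1+r) − €135.00.
Month 1: interest €26.22; balance after payment €1,411.22.
Month 2: interest €24.34; balance after payment €1,300.56.
Month 3: interest €22.43; balance after payment €1,188.00.
Month 4: interest €20.49; balance after payment €1,073.49.

€1,073.49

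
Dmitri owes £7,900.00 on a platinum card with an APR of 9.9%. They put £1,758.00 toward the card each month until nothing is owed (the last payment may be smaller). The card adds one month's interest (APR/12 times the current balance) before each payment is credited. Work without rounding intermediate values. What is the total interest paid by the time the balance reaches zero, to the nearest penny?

£185.06

Monthly rate r = 9.9%/12 = 0.825% = 0.00825.
Payoff takes n = ⌈−ln(1 − rB₀/P)/ln(1+r)⌉ = ⌈4.598⌉ = 5 payments; the last is £1,053.06.
Total paid = 4·£1,758.00 + £1,053.06 = £8,085.06.
Total interest = total paid − principal = £8,085.06 − £7,900.00 = £185.06.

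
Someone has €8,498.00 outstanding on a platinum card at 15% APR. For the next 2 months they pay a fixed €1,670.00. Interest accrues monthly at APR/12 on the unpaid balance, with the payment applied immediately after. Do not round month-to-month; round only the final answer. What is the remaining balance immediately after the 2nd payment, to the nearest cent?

€5,350.90

Monthly rate r = 15%/12 = 1.25% = 0.0125.
Each month: B ← B·(1+r) − €1,670.00.
Month 1: interest €106.23; balance after payment €6,934.23.
Month 2: interest €86.68; balance after payment €5,350.90.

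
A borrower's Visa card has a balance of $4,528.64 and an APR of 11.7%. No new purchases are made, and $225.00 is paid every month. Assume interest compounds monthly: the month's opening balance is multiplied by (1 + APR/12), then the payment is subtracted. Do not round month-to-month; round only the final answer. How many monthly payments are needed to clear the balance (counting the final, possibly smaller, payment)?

23 months

Monthly rate r = 11.7%/12 = 0.975% = 0.00975.
Recurrence: B ← B·(1+r) − $225.00.
Month 1: interest $44.15; balance after payment $4,347.79.
Month 2: interest $42.39; balance after payment $4,165.19.
Closed form: n = −ln(1 − rB₀/P)/ln(1+r) = −ln(0.80376)/ln(1.00975) ≈ 22.515, so the balance reaches zero during payment 23.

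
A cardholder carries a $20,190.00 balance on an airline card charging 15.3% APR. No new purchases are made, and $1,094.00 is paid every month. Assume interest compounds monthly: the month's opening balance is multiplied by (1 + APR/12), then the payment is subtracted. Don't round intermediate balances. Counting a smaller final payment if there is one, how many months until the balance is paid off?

Monthly rate r = 15.3%/12 = 1.275% = 0.01275.
Recurrence: B ← B·(1+r) − $1,094.00.
Month 1: interest $257.42; balance after payment $19,353.42.
Month 2: interest $246.76; balance after payment $18,506.18.
Closed form: n = −ln(1 − rB₀/P)/ln(1+r) = −ln(0.7647)/ln(1.01275) ≈ 21.175, so the balance reaches zero during payment 22.

22 months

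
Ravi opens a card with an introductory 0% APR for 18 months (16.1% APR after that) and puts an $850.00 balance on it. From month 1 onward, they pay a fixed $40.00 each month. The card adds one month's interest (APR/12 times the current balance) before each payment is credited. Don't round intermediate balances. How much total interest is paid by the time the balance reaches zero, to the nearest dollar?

Promo months 1–18 at r₀ = 0%/12 = 0; months 19+ at r₁ = 16.1%/12 = 0.0134167.
After month 18 (no interest yet): B = $850.00 − 18·$40.00 = $130.00.
Then at r₁ with $40.00/mo: n₂ = −ln(1 − r₁·B/P)/ln(1+r₁) ≈ 3.35 → 4 more payments.
Total paid = 21·$40.00 + $13.87 = $853.87; interest = $853.87 − $850.00 = $3.87.

$4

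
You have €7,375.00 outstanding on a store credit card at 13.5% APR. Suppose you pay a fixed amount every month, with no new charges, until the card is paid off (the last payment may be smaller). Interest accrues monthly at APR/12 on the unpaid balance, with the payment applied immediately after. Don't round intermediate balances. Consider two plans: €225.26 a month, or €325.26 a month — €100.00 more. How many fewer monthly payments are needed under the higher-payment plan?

Monthly rate r = 13.5%/12 = 1.125% = 0.01125.
At €225.26/mo: n = ⌈−ln(1 − rB₀/P)/ln(1+r)⌉ = 42 payments (last €14.26); total interest = total paid − €7,375.00 = €1,874.92.
At €325.26/mo: 27 payments (last €105.57); total interest €1,187.33.
Payments saved = 42 − 27 = 15.

15 fewer payments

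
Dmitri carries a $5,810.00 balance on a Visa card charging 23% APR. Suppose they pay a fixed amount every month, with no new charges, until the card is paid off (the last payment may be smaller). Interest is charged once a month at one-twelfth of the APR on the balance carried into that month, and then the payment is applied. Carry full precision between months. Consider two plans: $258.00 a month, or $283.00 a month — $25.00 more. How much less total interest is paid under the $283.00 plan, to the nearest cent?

Monthly rate r = 23%/12 = 1.91667% = 0.0191667.
At $258.00/mo: n = ⌈−ln(1 − rB₀/P)/ln(1+r)⌉ = 30 payments (last $196.05); total interest = total paid − $5,810.00 = $1,868.05.
At $283.00/mo: 27 payments (last $96.30); total interest $1,644.30.
Interest saved = $1,868.05 − $1,644.30 = $223.75.

$223.75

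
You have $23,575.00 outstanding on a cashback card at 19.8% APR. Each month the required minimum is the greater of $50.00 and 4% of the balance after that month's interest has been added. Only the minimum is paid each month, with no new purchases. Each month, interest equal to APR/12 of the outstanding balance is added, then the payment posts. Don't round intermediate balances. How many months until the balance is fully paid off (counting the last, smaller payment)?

Monthly rate r = 19.8%/12 = 1.65% = 0.0165.
While 4% of the post-interest balance exceeds $50.00, each month B ← (B·(1+r))·(1 − 0.04), i.e. B shrinks by the factor (1+r)·0.96 = 0.97584.
This holds for months 1–121. Entering month 122 the balance is $1,222.54; 4% of the post-interest balance is now below $50.00, so the flat $50.00 minimum applies from here.
From month 122 a fixed $50.00 at rate r clears $1,222.54 in 32 more payments. Total: 121 + 32 = 153 months.

153 months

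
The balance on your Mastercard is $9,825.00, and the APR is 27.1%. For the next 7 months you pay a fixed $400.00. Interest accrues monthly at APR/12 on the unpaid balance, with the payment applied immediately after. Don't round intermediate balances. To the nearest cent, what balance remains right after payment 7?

$8,490.44

Monthly rate r = 27.1%/12 = 2.25833% = 0.0225833.
Each month: B ← B·(1+r) − $400.00.
Month 1: interest $221.88; balance after payment $9,646.88.
Month 2: interest $217.86; balance after payment $9,464.74.
Month 3: interest $213.75; balance after payment $9,278.49.
Month 4: interest $209.54; balance after payment $9,088.02.
Month 5: interest $205.24; balance after payment $8,893.26.
Month 6: interest $200.84; balance after payment $8,694.10.
Month 7: interest $196.34; balance after payment $8,490.44.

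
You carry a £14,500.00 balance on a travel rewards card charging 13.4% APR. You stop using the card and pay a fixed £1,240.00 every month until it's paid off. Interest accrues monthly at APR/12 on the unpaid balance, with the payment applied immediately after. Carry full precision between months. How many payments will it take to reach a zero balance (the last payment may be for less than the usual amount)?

Monthly rate r = 13.4%/12 = 1.11667% = 0.0111667.
Recurrence: B ← B·(1+r) − £1,240.00.
Month 1: interest £161.92; balance after payment £13,421.92.
Month 2: interest £149.88; balance after payment £12,331.79.
Closed form: n = −ln(1 − rB₀/P)/ln(1+r) = −ln(0.86942)/ln(1.01117) ≈ 12.601, so the balance reaches zero during payment 13.

13 payments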